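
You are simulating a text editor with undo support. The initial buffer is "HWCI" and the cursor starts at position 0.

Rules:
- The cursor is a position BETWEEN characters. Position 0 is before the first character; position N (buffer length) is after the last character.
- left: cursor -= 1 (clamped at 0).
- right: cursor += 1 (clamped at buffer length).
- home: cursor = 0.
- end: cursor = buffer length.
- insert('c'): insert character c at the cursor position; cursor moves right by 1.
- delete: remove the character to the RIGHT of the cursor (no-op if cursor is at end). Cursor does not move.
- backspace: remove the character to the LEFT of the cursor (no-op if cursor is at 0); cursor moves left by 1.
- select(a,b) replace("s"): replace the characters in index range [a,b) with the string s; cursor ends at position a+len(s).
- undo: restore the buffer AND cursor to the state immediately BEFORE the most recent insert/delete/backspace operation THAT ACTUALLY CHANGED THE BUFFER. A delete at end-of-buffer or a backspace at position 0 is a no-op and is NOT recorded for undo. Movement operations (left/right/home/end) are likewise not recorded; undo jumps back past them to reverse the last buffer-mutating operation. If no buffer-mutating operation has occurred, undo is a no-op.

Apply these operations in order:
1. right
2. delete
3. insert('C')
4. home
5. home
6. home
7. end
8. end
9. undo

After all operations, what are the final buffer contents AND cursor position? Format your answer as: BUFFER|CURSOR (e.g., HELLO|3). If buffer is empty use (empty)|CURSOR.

Answer: HCI|1

Derivation:
After op 1 (right): buf='HWCI' cursor=1
After op 2 (delete): buf='HCI' cursor=1
After op 3 (insert('C')): buf='HCCI' cursor=2
After op 4 (home): buf='HCCI' cursor=0
After op 5 (home): buf='HCCI' cursor=0
After op 6 (home): buf='HCCI' cursor=0
After op 7 (end): buf='HCCI' cursor=4
After op 8 (end): buf='HCCI' cursor=4
After op 9 (undo): buf='HCI' cursor=1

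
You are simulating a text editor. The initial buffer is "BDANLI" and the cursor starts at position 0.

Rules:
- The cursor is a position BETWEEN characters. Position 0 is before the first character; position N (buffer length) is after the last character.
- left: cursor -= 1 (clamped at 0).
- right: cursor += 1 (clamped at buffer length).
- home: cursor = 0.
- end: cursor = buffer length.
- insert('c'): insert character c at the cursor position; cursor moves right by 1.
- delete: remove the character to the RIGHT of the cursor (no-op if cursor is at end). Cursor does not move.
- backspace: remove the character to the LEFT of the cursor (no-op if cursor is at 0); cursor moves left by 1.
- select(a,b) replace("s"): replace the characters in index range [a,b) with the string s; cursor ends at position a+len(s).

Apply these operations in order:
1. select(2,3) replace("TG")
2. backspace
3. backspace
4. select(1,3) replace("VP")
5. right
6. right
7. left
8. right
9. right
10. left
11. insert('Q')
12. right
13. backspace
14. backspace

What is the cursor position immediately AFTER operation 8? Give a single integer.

After op 1 (select(2,3) replace("TG")): buf='BDTGNLI' cursor=4
After op 2 (backspace): buf='BDTNLI' cursor=3
After op 3 (backspace): buf='BDNLI' cursor=2
After op 4 (select(1,3) replace("VP")): buf='BVPLI' cursor=3
After op 5 (right): buf='BVPLI' cursor=4
After op 6 (right): buf='BVPLI' cursor=5
After op 7 (left): buf='BVPLI' cursor=4
After op 8 (right): buf='BVPLI' cursor=5

Answer: 5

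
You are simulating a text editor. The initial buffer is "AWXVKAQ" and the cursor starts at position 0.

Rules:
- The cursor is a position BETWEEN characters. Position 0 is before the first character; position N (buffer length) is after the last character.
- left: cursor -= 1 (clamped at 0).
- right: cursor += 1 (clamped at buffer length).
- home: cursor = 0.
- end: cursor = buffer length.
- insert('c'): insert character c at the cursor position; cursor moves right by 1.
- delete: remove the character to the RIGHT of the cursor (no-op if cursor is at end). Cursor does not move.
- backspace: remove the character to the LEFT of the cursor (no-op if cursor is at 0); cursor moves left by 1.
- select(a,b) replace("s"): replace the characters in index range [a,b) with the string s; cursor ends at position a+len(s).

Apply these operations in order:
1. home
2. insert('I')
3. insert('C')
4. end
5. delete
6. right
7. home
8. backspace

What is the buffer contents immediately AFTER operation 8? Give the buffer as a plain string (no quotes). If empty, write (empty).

After op 1 (home): buf='AWXVKAQ' cursor=0
After op 2 (insert('I')): buf='IAWXVKAQ' cursor=1
After op 3 (insert('C')): buf='ICAWXVKAQ' cursor=2
After op 4 (end): buf='ICAWXVKAQ' cursor=9
After op 5 (delete): buf='ICAWXVKAQ' cursor=9
After op 6 (right): buf='ICAWXVKAQ' cursor=9
After op 7 (home): buf='ICAWXVKAQ' cursor=0
After op 8 (backspace): buf='ICAWXVKAQ' cursor=0

Answer: ICAWXVKAQ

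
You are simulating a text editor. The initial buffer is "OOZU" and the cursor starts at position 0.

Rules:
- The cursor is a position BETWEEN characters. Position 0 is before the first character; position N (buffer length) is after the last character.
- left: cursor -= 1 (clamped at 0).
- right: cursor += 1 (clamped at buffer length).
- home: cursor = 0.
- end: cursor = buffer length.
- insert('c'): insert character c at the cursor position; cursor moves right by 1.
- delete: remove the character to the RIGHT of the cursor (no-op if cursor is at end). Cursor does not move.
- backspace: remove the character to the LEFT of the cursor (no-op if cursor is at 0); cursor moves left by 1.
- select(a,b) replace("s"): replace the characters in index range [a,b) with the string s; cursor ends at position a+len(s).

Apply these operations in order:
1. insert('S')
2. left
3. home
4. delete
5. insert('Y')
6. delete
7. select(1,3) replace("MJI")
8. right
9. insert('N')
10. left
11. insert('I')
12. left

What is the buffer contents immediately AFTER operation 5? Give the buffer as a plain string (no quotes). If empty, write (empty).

Answer: YOOZU

Derivation:
After op 1 (insert('S')): buf='SOOZU' cursor=1
After op 2 (left): buf='SOOZU' cursor=0
After op 3 (home): buf='SOOZU' cursor=0
After op 4 (delete): buf='OOZU' cursor=0
After op 5 (insert('Y')): buf='YOOZU' cursor=1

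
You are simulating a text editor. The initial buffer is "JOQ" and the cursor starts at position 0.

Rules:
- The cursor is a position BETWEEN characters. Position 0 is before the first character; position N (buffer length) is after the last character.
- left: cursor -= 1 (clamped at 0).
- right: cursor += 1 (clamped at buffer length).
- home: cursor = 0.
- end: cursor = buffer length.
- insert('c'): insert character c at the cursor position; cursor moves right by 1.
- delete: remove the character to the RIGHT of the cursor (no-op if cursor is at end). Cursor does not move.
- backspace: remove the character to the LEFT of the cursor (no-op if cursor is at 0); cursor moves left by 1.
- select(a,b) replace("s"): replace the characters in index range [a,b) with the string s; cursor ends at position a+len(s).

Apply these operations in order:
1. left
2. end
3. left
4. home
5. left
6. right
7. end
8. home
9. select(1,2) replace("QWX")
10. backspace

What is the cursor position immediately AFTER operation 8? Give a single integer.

Answer: 0

Derivation:
After op 1 (left): buf='JOQ' cursor=0
After op 2 (end): buf='JOQ' cursor=3
After op 3 (left): buf='JOQ' cursor=2
After op 4 (home): buf='JOQ' cursor=0
After op 5 (left): buf='JOQ' cursor=0
After op 6 (right): buf='JOQ' cursor=1
After op 7 (end): buf='JOQ' cursor=3
After op 8 (home): buf='JOQ' cursor=0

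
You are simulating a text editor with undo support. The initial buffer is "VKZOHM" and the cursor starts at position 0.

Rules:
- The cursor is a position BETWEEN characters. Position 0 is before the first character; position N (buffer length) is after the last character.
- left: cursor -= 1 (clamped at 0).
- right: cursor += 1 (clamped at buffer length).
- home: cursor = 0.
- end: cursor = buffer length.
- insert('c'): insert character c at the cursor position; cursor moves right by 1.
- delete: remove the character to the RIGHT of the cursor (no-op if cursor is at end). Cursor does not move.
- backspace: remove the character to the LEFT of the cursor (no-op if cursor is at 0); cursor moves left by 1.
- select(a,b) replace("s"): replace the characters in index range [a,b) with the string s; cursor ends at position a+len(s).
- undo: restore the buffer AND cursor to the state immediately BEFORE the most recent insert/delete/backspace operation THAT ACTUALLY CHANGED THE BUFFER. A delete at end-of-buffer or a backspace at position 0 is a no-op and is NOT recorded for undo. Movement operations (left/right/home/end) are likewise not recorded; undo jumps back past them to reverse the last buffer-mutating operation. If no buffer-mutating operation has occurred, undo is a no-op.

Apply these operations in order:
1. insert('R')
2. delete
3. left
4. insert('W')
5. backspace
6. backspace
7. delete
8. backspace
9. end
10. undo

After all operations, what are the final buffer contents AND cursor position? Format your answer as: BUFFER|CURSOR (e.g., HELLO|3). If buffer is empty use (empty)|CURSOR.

Answer: RKZOHM|0

Derivation:
After op 1 (insert('R')): buf='RVKZOHM' cursor=1
After op 2 (delete): buf='RKZOHM' cursor=1
After op 3 (left): buf='RKZOHM' cursor=0
After op 4 (insert('W')): buf='WRKZOHM' cursor=1
After op 5 (backspace): buf='RKZOHM' cursor=0
After op 6 (backspace): buf='RKZOHM' cursor=0
After op 7 (delete): buf='KZOHM' cursor=0
After op 8 (backspace): buf='KZOHM' cursor=0
After op 9 (end): buf='KZOHM' cursor=5
After op 10 (undo): buf='RKZOHM' cursor=0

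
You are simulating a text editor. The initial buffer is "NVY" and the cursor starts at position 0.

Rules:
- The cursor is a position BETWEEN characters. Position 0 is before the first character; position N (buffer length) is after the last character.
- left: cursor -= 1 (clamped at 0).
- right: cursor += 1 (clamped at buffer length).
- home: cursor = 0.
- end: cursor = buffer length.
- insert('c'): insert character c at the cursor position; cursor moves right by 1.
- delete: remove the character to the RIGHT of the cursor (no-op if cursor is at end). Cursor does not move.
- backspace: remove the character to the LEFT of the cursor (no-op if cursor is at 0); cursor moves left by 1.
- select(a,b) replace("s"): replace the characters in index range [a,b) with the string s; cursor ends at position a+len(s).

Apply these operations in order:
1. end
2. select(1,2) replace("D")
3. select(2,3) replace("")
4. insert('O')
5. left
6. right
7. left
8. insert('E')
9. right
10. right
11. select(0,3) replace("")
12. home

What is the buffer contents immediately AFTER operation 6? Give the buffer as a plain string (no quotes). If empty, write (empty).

Answer: NDO

Derivation:
After op 1 (end): buf='NVY' cursor=3
After op 2 (select(1,2) replace("D")): buf='NDY' cursor=2
After op 3 (select(2,3) replace("")): buf='ND' cursor=2
After op 4 (insert('O')): buf='NDO' cursor=3
After op 5 (left): buf='NDO' cursor=2
After op 6 (right): buf='NDO' cursor=3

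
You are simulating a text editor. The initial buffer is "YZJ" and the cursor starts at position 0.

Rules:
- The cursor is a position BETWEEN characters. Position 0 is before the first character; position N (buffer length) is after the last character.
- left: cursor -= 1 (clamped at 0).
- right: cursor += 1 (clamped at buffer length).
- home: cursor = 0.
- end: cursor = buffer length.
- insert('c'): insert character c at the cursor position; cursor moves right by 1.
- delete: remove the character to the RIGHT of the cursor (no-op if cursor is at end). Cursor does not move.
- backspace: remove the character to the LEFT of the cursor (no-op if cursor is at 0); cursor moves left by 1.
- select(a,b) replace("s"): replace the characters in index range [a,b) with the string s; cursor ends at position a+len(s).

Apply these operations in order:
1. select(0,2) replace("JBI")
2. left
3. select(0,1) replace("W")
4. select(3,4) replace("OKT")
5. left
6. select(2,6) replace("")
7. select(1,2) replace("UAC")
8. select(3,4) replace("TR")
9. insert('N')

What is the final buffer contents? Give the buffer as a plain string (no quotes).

Answer: WUATRN

Derivation:
After op 1 (select(0,2) replace("JBI")): buf='JBIJ' cursor=3
After op 2 (left): buf='JBIJ' cursor=2
After op 3 (select(0,1) replace("W")): buf='WBIJ' cursor=1
After op 4 (select(3,4) replace("OKT")): buf='WBIOKT' cursor=6
After op 5 (left): buf='WBIOKT' cursor=5
After op 6 (select(2,6) replace("")): buf='WB' cursor=2
After op 7 (select(1,2) replace("UAC")): buf='WUAC' cursor=4
After op 8 (select(3,4) replace("TR")): buf='WUATR' cursor=5
After op 9 (insert('N')): buf='WUATRN' cursor=6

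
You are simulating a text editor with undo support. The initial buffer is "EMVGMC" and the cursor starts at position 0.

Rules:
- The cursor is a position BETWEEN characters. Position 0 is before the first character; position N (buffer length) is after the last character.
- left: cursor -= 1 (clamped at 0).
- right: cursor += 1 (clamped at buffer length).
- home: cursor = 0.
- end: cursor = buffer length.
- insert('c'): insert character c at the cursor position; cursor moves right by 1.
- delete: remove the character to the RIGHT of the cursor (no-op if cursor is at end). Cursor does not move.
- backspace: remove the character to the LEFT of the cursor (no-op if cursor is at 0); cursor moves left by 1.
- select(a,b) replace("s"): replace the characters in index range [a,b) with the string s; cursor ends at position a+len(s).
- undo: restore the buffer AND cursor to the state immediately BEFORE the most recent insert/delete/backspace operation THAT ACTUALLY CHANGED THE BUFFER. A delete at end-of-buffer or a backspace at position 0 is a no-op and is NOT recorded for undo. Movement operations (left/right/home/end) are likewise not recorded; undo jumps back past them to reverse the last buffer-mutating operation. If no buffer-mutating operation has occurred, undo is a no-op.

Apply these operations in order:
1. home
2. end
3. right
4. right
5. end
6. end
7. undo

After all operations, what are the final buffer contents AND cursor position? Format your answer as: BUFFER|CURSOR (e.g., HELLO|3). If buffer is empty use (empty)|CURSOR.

Answer: EMVGMC|6

Derivation:
After op 1 (home): buf='EMVGMC' cursor=0
After op 2 (end): buf='EMVGMC' cursor=6
After op 3 (right): buf='EMVGMC' cursor=6
After op 4 (right): buf='EMVGMC' cursor=6
After op 5 (end): buf='EMVGMC' cursor=6
After op 6 (end): buf='EMVGMC' cursor=6
After op 7 (undo): buf='EMVGMC' cursor=6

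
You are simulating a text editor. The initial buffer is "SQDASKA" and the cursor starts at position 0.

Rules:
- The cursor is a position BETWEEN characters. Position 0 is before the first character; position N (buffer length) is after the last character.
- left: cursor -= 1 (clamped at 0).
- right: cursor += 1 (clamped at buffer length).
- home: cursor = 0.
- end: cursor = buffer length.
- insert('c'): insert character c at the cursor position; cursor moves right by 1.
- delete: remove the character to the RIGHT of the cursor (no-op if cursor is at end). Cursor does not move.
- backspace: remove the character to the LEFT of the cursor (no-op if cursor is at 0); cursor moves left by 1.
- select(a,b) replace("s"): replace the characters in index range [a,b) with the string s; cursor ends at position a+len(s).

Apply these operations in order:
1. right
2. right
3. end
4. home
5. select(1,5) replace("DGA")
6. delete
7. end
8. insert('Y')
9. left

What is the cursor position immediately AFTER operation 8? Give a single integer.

Answer: 6

Derivation:
After op 1 (right): buf='SQDASKA' cursor=1
After op 2 (right): buf='SQDASKA' cursor=2
After op 3 (end): buf='SQDASKA' cursor=7
After op 4 (home): buf='SQDASKA' cursor=0
After op 5 (select(1,5) replace("DGA")): buf='SDGAKA' cursor=4
After op 6 (delete): buf='SDGAA' cursor=4
After op 7 (end): buf='SDGAA' cursor=5
After op 8 (insert('Y')): buf='SDGAAY' cursor=6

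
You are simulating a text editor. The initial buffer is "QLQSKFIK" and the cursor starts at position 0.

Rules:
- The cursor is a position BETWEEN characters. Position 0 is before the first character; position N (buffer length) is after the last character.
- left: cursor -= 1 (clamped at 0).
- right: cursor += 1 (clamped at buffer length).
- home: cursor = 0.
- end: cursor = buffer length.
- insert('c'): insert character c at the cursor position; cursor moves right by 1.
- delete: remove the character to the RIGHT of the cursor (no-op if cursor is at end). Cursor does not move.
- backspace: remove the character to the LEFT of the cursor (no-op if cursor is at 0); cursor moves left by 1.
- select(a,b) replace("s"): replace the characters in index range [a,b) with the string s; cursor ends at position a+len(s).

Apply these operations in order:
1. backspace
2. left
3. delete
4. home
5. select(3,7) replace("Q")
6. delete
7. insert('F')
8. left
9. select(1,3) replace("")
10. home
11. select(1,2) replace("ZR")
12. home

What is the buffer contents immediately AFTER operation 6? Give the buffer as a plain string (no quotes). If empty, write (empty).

After op 1 (backspace): buf='QLQSKFIK' cursor=0
After op 2 (left): buf='QLQSKFIK' cursor=0
After op 3 (delete): buf='LQSKFIK' cursor=0
After op 4 (home): buf='LQSKFIK' cursor=0
After op 5 (select(3,7) replace("Q")): buf='LQSQ' cursor=4
After op 6 (delete): buf='LQSQ' cursor=4

Answer: LQSQ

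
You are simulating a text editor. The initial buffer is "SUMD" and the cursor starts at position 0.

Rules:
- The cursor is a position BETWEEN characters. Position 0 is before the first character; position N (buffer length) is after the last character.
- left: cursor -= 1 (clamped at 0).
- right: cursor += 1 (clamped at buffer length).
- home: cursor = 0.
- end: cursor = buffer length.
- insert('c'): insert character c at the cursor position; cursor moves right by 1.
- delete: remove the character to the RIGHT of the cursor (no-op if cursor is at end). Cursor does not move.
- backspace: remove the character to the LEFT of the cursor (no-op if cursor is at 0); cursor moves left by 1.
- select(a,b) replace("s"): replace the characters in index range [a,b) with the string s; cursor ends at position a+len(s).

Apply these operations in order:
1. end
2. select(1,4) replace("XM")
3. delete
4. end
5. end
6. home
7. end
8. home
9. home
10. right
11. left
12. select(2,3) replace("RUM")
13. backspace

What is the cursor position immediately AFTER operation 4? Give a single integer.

Answer: 3

Derivation:
After op 1 (end): buf='SUMD' cursor=4
After op 2 (select(1,4) replace("XM")): buf='SXM' cursor=3
After op 3 (delete): buf='SXM' cursor=3
After op 4 (end): buf='SXM' cursor=3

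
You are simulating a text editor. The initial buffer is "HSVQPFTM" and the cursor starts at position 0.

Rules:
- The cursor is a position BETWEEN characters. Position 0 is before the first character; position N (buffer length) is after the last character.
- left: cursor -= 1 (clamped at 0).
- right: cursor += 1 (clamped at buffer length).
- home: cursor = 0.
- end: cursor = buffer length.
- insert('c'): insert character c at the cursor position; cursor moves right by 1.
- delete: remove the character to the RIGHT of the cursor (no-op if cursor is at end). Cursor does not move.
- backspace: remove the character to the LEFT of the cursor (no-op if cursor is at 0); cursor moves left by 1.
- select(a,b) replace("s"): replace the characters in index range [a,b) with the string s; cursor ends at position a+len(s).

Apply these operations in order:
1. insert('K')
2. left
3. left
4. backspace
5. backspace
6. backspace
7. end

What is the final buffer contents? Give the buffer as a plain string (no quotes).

Answer: KHSVQPFTM

Derivation:
After op 1 (insert('K')): buf='KHSVQPFTM' cursor=1
After op 2 (left): buf='KHSVQPFTM' cursor=0
After op 3 (left): buf='KHSVQPFTM' cursor=0
After op 4 (backspace): buf='KHSVQPFTM' cursor=0
After op 5 (backspace): buf='KHSVQPFTM' cursor=0
After op 6 (backspace): buf='KHSVQPFTM' cursor=0
After op 7 (end): buf='KHSVQPFTM' cursor=9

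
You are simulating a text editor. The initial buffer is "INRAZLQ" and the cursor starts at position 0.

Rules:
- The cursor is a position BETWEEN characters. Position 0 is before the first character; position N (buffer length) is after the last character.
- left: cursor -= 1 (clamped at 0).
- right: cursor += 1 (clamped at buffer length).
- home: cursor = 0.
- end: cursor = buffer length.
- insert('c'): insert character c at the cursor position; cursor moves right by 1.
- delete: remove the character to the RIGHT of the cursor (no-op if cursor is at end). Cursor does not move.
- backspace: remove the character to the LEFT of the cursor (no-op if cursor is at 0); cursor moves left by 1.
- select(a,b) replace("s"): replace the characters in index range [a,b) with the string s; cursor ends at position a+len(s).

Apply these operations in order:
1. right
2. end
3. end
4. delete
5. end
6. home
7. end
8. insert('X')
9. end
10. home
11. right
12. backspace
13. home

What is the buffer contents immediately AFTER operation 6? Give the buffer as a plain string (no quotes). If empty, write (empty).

After op 1 (right): buf='INRAZLQ' cursor=1
After op 2 (end): buf='INRAZLQ' cursor=7
After op 3 (end): buf='INRAZLQ' cursor=7
After op 4 (delete): buf='INRAZLQ' cursor=7
After op 5 (end): buf='INRAZLQ' cursor=7
After op 6 (home): buf='INRAZLQ' cursor=0

Answer: INRAZLQ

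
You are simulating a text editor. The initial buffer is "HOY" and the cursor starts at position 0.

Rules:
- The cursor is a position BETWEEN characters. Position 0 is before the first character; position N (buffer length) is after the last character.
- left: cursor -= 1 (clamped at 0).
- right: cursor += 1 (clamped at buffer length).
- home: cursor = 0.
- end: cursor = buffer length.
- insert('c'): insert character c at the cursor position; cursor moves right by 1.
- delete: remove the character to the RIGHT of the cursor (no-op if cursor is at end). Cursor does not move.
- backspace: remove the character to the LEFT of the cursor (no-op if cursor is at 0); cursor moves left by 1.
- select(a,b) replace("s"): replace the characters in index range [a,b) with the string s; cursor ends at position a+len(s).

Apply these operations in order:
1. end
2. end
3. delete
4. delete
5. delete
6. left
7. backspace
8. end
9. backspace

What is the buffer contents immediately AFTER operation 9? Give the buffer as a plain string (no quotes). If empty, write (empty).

After op 1 (end): buf='HOY' cursor=3
After op 2 (end): buf='HOY' cursor=3
After op 3 (delete): buf='HOY' cursor=3
After op 4 (delete): buf='HOY' cursor=3
After op 5 (delete): buf='HOY' cursor=3
After op 6 (left): buf='HOY' cursor=2
After op 7 (backspace): buf='HY' cursor=1
After op 8 (end): buf='HY' cursor=2
After op 9 (backspace): buf='H' cursor=1

Answer: H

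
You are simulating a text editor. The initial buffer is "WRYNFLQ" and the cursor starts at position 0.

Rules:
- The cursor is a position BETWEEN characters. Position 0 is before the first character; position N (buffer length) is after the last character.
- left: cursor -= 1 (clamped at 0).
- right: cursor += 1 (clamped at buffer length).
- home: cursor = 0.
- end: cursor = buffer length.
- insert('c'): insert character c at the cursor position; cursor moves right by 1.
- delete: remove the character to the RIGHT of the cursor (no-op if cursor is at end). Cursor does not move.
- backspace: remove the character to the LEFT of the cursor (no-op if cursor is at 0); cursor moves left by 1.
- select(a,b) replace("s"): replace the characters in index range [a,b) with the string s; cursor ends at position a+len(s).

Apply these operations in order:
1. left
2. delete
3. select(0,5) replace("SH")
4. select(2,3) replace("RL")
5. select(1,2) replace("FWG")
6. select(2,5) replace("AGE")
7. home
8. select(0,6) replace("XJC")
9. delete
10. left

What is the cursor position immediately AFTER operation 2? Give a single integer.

After op 1 (left): buf='WRYNFLQ' cursor=0
After op 2 (delete): buf='RYNFLQ' cursor=0

Answer: 0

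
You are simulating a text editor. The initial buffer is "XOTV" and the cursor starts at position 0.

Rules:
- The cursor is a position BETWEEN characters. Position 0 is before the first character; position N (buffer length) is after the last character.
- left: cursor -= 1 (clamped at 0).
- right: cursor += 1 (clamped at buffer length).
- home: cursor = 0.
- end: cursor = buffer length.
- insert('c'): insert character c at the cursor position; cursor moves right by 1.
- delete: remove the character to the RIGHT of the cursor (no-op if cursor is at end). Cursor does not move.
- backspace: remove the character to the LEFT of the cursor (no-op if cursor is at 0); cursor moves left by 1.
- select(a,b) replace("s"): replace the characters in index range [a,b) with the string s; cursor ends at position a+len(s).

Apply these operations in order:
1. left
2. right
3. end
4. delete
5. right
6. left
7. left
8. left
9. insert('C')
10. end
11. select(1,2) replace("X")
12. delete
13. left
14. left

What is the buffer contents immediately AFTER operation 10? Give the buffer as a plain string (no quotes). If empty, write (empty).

Answer: XCOTV

Derivation:
After op 1 (left): buf='XOTV' cursor=0
After op 2 (right): buf='XOTV' cursor=1
After op 3 (end): buf='XOTV' cursor=4
After op 4 (delete): buf='XOTV' cursor=4
After op 5 (right): buf='XOTV' cursor=4
After op 6 (left): buf='XOTV' cursor=3
After op 7 (left): buf='XOTV' cursor=2
After op 8 (left): buf='XOTV' cursor=1
After op 9 (insert('C')): buf='XCOTV' cursor=2
After op 10 (end): buf='XCOTV' cursor=5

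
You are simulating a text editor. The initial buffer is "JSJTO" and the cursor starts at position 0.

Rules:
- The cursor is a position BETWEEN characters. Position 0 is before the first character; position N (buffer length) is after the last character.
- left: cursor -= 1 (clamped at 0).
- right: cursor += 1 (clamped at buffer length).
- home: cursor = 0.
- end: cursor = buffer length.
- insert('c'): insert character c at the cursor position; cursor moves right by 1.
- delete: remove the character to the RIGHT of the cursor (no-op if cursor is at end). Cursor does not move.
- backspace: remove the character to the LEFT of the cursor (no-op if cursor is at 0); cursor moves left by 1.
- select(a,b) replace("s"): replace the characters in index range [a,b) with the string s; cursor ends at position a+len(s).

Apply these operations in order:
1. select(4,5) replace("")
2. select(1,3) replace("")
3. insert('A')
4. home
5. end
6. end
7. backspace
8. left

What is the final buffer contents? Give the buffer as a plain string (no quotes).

Answer: JA

Derivation:
After op 1 (select(4,5) replace("")): buf='JSJT' cursor=4
After op 2 (select(1,3) replace("")): buf='JT' cursor=1
After op 3 (insert('A')): buf='JAT' cursor=2
After op 4 (home): buf='JAT' cursor=0
After op 5 (end): buf='JAT' cursor=3
After op 6 (end): buf='JAT' cursor=3
After op 7 (backspace): buf='JA' cursor=2
After op 8 (left): buf='JA' cursor=1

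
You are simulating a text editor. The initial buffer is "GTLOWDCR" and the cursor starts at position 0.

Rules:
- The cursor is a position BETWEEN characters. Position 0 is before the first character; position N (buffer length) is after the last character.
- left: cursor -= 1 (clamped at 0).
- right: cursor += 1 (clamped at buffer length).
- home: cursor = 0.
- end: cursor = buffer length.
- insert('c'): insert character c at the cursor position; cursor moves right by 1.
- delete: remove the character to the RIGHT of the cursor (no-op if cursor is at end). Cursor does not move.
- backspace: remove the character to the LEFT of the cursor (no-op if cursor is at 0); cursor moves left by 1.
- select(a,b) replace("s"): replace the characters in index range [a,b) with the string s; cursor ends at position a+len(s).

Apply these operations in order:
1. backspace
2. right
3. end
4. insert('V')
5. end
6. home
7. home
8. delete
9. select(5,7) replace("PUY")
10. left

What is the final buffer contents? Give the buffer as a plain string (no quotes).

Answer: TLOWDPUYV

Derivation:
After op 1 (backspace): buf='GTLOWDCR' cursor=0
After op 2 (right): buf='GTLOWDCR' cursor=1
After op 3 (end): buf='GTLOWDCR' cursor=8
After op 4 (insert('V')): buf='GTLOWDCRV' cursor=9
After op 5 (end): buf='GTLOWDCRV' cursor=9
After op 6 (home): buf='GTLOWDCRV' cursor=0
After op 7 (home): buf='GTLOWDCRV' cursor=0
After op 8 (delete): buf='TLOWDCRV' cursor=0
After op 9 (select(5,7) replace("PUY")): buf='TLOWDPUYV' cursor=8
After op 10 (left): buf='TLOWDPUYV' cursor=7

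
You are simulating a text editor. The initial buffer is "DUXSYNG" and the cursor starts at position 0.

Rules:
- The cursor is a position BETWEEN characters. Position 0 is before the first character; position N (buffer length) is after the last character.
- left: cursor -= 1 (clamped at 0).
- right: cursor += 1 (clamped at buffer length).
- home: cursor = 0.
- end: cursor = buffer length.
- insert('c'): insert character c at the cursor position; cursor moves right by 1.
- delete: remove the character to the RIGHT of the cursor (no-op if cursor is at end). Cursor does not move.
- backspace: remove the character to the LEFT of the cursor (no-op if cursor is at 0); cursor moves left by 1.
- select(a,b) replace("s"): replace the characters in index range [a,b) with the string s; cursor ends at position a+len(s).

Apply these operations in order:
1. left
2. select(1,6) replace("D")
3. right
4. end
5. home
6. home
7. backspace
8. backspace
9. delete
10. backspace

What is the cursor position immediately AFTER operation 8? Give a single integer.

After op 1 (left): buf='DUXSYNG' cursor=0
After op 2 (select(1,6) replace("D")): buf='DDG' cursor=2
After op 3 (right): buf='DDG' cursor=3
After op 4 (end): buf='DDG' cursor=3
After op 5 (home): buf='DDG' cursor=0
After op 6 (home): buf='DDG' cursor=0
After op 7 (backspace): buf='DDG' cursor=0
After op 8 (backspace): buf='DDG' cursor=0

Answer: 0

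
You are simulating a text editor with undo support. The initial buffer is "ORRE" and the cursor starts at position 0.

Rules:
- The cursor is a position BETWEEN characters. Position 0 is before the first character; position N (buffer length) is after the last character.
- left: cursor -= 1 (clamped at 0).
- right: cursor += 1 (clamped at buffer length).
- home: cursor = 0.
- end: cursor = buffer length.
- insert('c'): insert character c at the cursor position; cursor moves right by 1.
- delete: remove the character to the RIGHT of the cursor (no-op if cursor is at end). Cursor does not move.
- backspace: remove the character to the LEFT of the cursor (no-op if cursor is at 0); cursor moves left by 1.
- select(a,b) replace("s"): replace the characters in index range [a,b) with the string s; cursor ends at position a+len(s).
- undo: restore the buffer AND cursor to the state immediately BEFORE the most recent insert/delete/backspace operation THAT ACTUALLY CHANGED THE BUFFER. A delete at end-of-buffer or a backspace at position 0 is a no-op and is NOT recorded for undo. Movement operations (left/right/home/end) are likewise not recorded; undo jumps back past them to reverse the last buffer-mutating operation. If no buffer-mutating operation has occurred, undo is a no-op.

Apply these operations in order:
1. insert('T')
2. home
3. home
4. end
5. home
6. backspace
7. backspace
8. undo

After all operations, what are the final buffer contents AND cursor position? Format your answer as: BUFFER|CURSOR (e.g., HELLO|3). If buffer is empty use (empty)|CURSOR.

Answer: ORRE|0

Derivation:
After op 1 (insert('T')): buf='TORRE' cursor=1
After op 2 (home): buf='TORRE' cursor=0
After op 3 (home): buf='TORRE' cursor=0
After op 4 (end): buf='TORRE' cursor=5
After op 5 (home): buf='TORRE' cursor=0
After op 6 (backspace): buf='TORRE' cursor=0
After op 7 (backspace): buf='TORRE' cursor=0
After op 8 (undo): buf='ORRE' cursor=0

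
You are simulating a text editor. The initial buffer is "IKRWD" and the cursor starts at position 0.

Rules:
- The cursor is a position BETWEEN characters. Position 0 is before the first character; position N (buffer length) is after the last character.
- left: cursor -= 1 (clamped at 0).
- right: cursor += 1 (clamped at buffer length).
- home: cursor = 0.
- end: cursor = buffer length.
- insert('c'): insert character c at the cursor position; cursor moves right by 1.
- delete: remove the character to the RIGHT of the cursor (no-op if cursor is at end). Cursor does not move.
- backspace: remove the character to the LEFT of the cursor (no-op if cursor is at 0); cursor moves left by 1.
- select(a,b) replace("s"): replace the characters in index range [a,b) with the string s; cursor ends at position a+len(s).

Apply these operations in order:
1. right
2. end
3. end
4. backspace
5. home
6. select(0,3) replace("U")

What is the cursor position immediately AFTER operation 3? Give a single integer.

Answer: 5

Derivation:
After op 1 (right): buf='IKRWD' cursor=1
After op 2 (end): buf='IKRWD' cursor=5
After op 3 (end): buf='IKRWD' cursor=5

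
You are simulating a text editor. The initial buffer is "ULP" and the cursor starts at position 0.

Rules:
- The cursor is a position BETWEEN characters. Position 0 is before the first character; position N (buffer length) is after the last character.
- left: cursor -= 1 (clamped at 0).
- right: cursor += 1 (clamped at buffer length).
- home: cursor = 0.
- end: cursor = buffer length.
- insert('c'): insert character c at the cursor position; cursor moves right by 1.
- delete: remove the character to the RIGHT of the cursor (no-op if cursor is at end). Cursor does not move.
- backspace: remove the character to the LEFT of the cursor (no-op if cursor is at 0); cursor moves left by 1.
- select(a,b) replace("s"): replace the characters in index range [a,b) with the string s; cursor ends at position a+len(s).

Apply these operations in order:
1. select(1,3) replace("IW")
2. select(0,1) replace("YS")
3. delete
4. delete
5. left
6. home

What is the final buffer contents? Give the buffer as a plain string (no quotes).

Answer: YS

Derivation:
After op 1 (select(1,3) replace("IW")): buf='UIW' cursor=3
After op 2 (select(0,1) replace("YS")): buf='YSIW' cursor=2
After op 3 (delete): buf='YSW' cursor=2
After op 4 (delete): buf='YS' cursor=2
After op 5 (left): buf='YS' cursor=1
After op 6 (home): buf='YS' cursor=0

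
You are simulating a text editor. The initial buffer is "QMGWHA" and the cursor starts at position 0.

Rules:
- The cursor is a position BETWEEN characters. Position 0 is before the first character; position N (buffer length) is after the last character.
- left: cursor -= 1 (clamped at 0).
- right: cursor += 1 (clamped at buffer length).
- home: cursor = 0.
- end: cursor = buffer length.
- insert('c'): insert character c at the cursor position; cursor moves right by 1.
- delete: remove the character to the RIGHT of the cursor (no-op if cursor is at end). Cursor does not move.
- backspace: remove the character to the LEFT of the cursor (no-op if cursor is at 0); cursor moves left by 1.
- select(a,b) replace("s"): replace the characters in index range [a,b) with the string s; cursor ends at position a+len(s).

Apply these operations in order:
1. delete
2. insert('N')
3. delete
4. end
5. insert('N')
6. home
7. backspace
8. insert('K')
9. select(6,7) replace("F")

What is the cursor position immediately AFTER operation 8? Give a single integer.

Answer: 1

Derivation:
After op 1 (delete): buf='MGWHA' cursor=0
After op 2 (insert('N')): buf='NMGWHA' cursor=1
After op 3 (delete): buf='NGWHA' cursor=1
After op 4 (end): buf='NGWHA' cursor=5
After op 5 (insert('N')): buf='NGWHAN' cursor=6
After op 6 (home): buf='NGWHAN' cursor=0
After op 7 (backspace): buf='NGWHAN' cursor=0
After op 8 (insert('K')): buf='KNGWHAN' cursor=1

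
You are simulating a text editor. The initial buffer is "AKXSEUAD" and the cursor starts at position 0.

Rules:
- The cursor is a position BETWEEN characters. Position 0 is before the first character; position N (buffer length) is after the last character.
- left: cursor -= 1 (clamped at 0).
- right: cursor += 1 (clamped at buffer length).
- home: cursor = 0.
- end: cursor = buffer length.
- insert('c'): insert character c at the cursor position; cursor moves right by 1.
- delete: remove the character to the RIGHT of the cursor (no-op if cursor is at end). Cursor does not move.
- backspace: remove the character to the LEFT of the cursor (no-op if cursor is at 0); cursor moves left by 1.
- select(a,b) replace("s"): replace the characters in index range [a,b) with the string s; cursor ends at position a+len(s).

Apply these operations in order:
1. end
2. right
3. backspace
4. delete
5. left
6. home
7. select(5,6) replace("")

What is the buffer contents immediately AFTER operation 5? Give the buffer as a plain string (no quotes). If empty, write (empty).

After op 1 (end): buf='AKXSEUAD' cursor=8
After op 2 (right): buf='AKXSEUAD' cursor=8
After op 3 (backspace): buf='AKXSEUA' cursor=7
After op 4 (delete): buf='AKXSEUA' cursor=7
After op 5 (left): buf='AKXSEUA' cursor=6

Answer: AKXSEUA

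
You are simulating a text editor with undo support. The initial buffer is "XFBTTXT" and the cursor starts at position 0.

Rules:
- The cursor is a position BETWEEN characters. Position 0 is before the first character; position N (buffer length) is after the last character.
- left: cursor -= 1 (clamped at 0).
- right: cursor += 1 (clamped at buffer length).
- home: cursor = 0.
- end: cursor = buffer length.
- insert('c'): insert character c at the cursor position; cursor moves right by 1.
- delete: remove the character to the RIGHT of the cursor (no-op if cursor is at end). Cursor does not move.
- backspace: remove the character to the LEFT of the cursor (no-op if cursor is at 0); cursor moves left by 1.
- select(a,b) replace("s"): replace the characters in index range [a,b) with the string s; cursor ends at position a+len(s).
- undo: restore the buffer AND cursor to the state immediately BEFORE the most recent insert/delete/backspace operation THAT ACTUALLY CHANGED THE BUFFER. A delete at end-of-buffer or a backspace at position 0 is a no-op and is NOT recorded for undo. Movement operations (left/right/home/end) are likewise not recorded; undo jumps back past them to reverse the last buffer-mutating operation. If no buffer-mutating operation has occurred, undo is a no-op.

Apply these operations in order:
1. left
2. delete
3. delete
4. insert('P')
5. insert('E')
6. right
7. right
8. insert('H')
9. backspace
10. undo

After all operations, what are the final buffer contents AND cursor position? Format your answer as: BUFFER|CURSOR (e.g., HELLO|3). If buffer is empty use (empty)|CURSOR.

After op 1 (left): buf='XFBTTXT' cursor=0
After op 2 (delete): buf='FBTTXT' cursor=0
After op 3 (delete): buf='BTTXT' cursor=0
After op 4 (insert('P')): buf='PBTTXT' cursor=1
After op 5 (insert('E')): buf='PEBTTXT' cursor=2
After op 6 (right): buf='PEBTTXT' cursor=3
After op 7 (right): buf='PEBTTXT' cursor=4
After op 8 (insert('H')): buf='PEBTHTXT' cursor=5
After op 9 (backspace): buf='PEBTTXT' cursor=4
After op 10 (undo): buf='PEBTHTXT' cursor=5

Answer: PEBTHTXT|5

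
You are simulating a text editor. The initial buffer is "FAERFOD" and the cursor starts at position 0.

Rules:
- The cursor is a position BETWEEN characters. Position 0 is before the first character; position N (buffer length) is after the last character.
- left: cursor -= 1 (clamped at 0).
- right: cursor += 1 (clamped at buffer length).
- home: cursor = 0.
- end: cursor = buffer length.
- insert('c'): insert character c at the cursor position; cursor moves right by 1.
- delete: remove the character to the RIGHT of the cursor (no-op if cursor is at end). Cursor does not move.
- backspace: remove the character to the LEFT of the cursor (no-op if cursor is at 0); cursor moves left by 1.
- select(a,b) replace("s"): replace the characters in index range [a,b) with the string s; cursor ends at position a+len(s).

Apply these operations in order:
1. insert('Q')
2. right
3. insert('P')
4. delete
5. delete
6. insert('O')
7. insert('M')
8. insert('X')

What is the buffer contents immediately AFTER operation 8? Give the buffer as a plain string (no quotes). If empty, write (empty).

After op 1 (insert('Q')): buf='QFAERFOD' cursor=1
After op 2 (right): buf='QFAERFOD' cursor=2
After op 3 (insert('P')): buf='QFPAERFOD' cursor=3
After op 4 (delete): buf='QFPERFOD' cursor=3
After op 5 (delete): buf='QFPRFOD' cursor=3
After op 6 (insert('O')): buf='QFPORFOD' cursor=4
After op 7 (insert('M')): buf='QFPOMRFOD' cursor=5
After op 8 (insert('X')): buf='QFPOMXRFOD' cursor=6

Answer: QFPOMXRFOD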